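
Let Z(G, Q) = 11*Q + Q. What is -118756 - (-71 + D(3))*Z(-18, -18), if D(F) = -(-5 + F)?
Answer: -133660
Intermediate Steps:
Z(G, Q) = 12*Q
D(F) = 5 - F
-118756 - (-71 + D(3))*Z(-18, -18) = -118756 - (-71 + (5 - 1*3))*12*(-18) = -118756 - (-71 + (5 - 3))*(-216) = -118756 - (-71 + 2)*(-216) = -118756 - (-69)*(-216) = -118756 - 1*14904 = -118756 - 14904 = -133660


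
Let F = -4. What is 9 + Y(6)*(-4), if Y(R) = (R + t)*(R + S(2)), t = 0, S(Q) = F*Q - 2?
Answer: 105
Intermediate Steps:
S(Q) = -2 - 4*Q (S(Q) = -4*Q - 2 = -2 - 4*Q)
Y(R) = R*(-10 + R) (Y(R) = (R + 0)*(R + (-2 - 4*2)) = R*(R + (-2 - 8)) = R*(R - 10) = R*(-10 + R))
9 + Y(6)*(-4) = 9 + (6*(-10 + 6))*(-4) = 9 + (6*(-4))*(-4) = 9 - 24*(-4) = 9 + 96 = 105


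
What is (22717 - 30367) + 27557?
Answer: 19907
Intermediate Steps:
(22717 - 30367) + 27557 = -7650 + 27557 = 19907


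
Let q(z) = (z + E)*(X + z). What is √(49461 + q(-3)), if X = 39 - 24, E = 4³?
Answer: 39*√33 ≈ 224.04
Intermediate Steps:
E = 64
X = 15
q(z) = (15 + z)*(64 + z) (q(z) = (z + 64)*(15 + z) = (64 + z)*(15 + z) = (15 + z)*(64 + z))
√(49461 + q(-3)) = √(49461 + (960 + (-3)² + 79*(-3))) = √(49461 + (960 + 9 - 237)) = √(49461 + 732) = √50193 = 39*√33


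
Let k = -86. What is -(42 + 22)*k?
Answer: 5504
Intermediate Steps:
-(42 + 22)*k = -(42 + 22)*(-86) = -64*(-86) = -1*(-5504) = 5504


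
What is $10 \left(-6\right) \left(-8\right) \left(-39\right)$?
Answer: $-18720$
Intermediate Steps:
$10 \left(-6\right) \left(-8\right) \left(-39\right) = \left(-60\right) \left(-8\right) \left(-39\right) = 480 \left(-39\right) = -18720$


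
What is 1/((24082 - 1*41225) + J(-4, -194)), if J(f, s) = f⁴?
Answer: -1/16887 ≈ -5.9217e-5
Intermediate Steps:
1/((24082 - 1*41225) + J(-4, -194)) = 1/((24082 - 1*41225) + (-4)⁴) = 1/((24082 - 41225) + 256) = 1/(-17143 + 256) = 1/(-16887) = -1/16887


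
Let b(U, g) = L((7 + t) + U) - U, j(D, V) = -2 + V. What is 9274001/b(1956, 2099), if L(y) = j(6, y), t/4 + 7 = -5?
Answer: -9274001/43 ≈ -2.1567e+5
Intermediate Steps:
t = -48 (t = -28 + 4*(-5) = -28 - 20 = -48)
L(y) = -2 + y
b(U, g) = -43 (b(U, g) = (-2 + ((7 - 48) + U)) - U = (-2 + (-41 + U)) - U = (-43 + U) - U = -43)
9274001/b(1956, 2099) = 9274001/(-43) = 9274001*(-1/43) = -9274001/43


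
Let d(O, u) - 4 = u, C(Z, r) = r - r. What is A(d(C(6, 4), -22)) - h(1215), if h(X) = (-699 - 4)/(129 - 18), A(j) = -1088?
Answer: -3245/3 ≈ -1081.7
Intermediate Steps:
C(Z, r) = 0
d(O, u) = 4 + u
h(X) = -19/3 (h(X) = -703/111 = -703*1/111 = -19/3)
A(d(C(6, 4), -22)) - h(1215) = -1088 - 1*(-19/3) = -1088 + 19/3 = -3245/3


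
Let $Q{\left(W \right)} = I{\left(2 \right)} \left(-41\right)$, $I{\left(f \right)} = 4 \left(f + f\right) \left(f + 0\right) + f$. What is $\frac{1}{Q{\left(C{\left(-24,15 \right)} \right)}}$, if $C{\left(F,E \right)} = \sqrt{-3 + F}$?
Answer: $- \frac{1}{1394} \approx -0.00071736$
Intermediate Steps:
$I{\left(f \right)} = f + 8 f^{2}$ ($I{\left(f \right)} = 4 \cdot 2 f f + f = 4 \cdot 2 f^{2} + f = 8 f^{2} + f = f + 8 f^{2}$)
$Q{\left(W \right)} = -1394$ ($Q{\left(W \right)} = 2 \left(1 + 8 \cdot 2\right) \left(-41\right) = 2 \left(1 + 16\right) \left(-41\right) = 2 \cdot 17 \left(-41\right) = 34 \left(-41\right) = -1394$)
$\frac{1}{Q{\left(C{\left(-24,15 \right)} \right)}} = \frac{1}{-1394} = - \frac{1}{1394}$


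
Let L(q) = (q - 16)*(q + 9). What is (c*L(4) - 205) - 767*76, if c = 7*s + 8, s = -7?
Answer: -52101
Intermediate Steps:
L(q) = (-16 + q)*(9 + q)
c = -41 (c = 7*(-7) + 8 = -49 + 8 = -41)
(c*L(4) - 205) - 767*76 = (-41*(-144 + 4² - 7*4) - 205) - 767*76 = (-41*(-144 + 16 - 28) - 205) - 58292 = (-41*(-156) - 205) - 58292 = (6396 - 205) - 58292 = 6191 - 58292 = -52101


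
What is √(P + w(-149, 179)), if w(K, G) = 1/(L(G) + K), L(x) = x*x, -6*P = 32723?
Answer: I*√12480957042645/47838 ≈ 73.85*I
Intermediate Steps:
P = -32723/6 (P = -⅙*32723 = -32723/6 ≈ -5453.8)
L(x) = x²
w(K, G) = 1/(K + G²) (w(K, G) = 1/(G² + K) = 1/(K + G²))
√(P + w(-149, 179)) = √(-32723/6 + 1/(-149 + 179²)) = √(-32723/6 + 1/(-149 + 32041)) = √(-32723/6 + 1/31892) = √(-521800955/95676) = I*√12480957042645/47838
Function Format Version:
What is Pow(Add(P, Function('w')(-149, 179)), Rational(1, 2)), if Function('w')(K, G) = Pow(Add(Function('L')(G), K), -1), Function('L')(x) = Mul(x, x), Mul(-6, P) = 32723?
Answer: Mul(Rational(1, 47838), I, Pow(12480957042645, Rational(1, 2))) ≈ Mul(73.850, I)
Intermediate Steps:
P = Rational(-32723, 6) (P = Mul(Rational(-1, 6), 32723) = Rational(-32723, 6) ≈ -5453.8)
Function('L')(x) = Pow(x, 2)
Function('w')(K, G) = Pow(Add(K, Pow(G, 2)), -1) (Function('w')(K, G) = Pow(Add(Pow(G, 2), K), -1) = Pow(Add(K, Pow(G, 2)), -1))
Pow(Add(P, Function('w')(-149, 179)), Rational(1, 2)) = Pow(Add(Rational(-32723, 6), Pow(Add(-149, Pow(179, 2)), -1)), Rational(1, 2)) = Pow(Add(Rational(-32723, 6), Pow(Add(-149, 32041), -1)), Rational(1, 2)) = Pow(Add(Rational(-32723, 6), Pow(31892, -1)), Rational(1, 2)) = Pow(Add(Rational(-32723, 6), Rational(1, 31892)), Rational(1, 2)) = Pow(Rational(-521800955, 95676), Rational(1, 2)) = Mul(Rational(1, 47838), I, Pow(12480957042645, Rational(1, 2)))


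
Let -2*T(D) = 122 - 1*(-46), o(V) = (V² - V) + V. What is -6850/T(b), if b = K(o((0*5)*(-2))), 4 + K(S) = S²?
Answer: 3425/42 ≈ 81.548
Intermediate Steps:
o(V) = V²
K(S) = -4 + S²
b = -4 (b = -4 + (((0*5)*(-2))²)² = -4 + ((0*(-2))²)² = -4 + (0²)² = -4 + 0² = -4 + 0 = -4)
T(D) = -84 (T(D) = -(122 - 1*(-46))/2 = -(122 + 46)/2 = -½*168 = -84)
-6850/T(b) = -6850/(-84) = -6850*(-1/84) = 3425/42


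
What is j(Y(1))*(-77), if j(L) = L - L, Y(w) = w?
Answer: 0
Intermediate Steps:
j(L) = 0
j(Y(1))*(-77) = 0*(-77) = 0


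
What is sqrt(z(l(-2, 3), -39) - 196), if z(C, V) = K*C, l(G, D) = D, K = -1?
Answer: I*sqrt(199) ≈ 14.107*I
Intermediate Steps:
z(C, V) = -C
sqrt(z(l(-2, 3), -39) - 196) = sqrt(-1*3 - 196) = sqrt(-3 - 196) = sqrt(-199) = I*sqrt(199)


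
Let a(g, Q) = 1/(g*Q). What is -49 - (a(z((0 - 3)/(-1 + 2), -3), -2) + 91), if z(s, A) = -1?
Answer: -281/2 ≈ -140.50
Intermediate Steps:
a(g, Q) = 1/(Q*g)
-49 - (a(z((0 - 3)/(-1 + 2), -3), -2) + 91) = -49 - (1/(-2*(-1)) + 91) = -49 - (-½*(-1) + 91) = -49 - (½ + 91) = -49 - 1*183/2 = -49 - 183/2 = -281/2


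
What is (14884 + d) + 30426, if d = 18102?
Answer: 63412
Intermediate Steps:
(14884 + d) + 30426 = (14884 + 18102) + 30426 = 32986 + 30426 = 63412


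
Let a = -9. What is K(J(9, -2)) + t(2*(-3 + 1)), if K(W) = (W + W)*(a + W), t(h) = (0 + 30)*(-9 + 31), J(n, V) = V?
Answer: 704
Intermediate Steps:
t(h) = 660 (t(h) = 30*22 = 660)
K(W) = 2*W*(-9 + W) (K(W) = (W + W)*(-9 + W) = (2*W)*(-9 + W) = 2*W*(-9 + W))
K(J(9, -2)) + t(2*(-3 + 1)) = 2*(-2)*(-9 - 2) + 660 = 2*(-2)*(-11) + 660 = 44 + 660 = 704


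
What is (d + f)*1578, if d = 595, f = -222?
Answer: 588594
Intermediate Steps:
(d + f)*1578 = (595 - 222)*1578 = 373*1578 = 588594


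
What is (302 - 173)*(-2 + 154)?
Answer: 19608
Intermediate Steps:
(302 - 173)*(-2 + 154) = 129*152 = 19608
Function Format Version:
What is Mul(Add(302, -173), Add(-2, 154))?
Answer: 19608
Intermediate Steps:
Mul(Add(302, -173), Add(-2, 154)) = Mul(129, 152) = 19608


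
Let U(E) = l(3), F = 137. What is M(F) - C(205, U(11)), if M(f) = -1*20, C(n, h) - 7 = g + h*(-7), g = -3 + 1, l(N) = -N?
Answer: -46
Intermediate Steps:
U(E) = -3 (U(E) = -1*3 = -3)
g = -2
C(n, h) = 5 - 7*h (C(n, h) = 7 + (-2 + h*(-7)) = 7 + (-2 - 7*h) = 5 - 7*h)
M(f) = -20
M(F) - C(205, U(11)) = -20 - (5 - 7*(-3)) = -20 - (5 + 21) = -20 - 1*26 = -20 - 26 = -46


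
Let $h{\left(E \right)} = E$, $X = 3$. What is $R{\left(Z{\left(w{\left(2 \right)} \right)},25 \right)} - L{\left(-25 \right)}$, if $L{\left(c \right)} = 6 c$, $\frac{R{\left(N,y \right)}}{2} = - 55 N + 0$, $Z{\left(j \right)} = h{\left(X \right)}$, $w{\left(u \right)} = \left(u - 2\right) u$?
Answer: $-180$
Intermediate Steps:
$w{\left(u \right)} = u \left(-2 + u\right)$ ($w{\left(u \right)} = \left(-2 + u\right) u = u \left(-2 + u\right)$)
$Z{\left(j \right)} = 3$
$R{\left(N,y \right)} = - 110 N$ ($R{\left(N,y \right)} = 2 \left(- 55 N + 0\right) = 2 \left(- 55 N\right) = - 110 N$)
$R{\left(Z{\left(w{\left(2 \right)} \right)},25 \right)} - L{\left(-25 \right)} = \left(-110\right) 3 - 6 \left(-25\right) = -330 - -150 = -330 + 150 = -180$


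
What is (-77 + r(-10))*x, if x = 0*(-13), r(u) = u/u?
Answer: 0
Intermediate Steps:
r(u) = 1
x = 0
(-77 + r(-10))*x = (-77 + 1)*0 = -76*0 = 0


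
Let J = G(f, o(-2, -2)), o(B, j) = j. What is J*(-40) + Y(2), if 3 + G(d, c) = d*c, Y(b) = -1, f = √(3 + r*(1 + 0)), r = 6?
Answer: 359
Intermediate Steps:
f = 3 (f = √(3 + 6*(1 + 0)) = √(3 + 6*1) = √(3 + 6) = √9 = 3)
G(d, c) = -3 + c*d (G(d, c) = -3 + d*c = -3 + c*d)
J = -9 (J = -3 - 2*3 = -3 - 6 = -9)
J*(-40) + Y(2) = -9*(-40) - 1 = 360 - 1 = 359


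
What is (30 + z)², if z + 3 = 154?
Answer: 32761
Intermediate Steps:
z = 151 (z = -3 + 154 = 151)
(30 + z)² = (30 + 151)² = 181² = 32761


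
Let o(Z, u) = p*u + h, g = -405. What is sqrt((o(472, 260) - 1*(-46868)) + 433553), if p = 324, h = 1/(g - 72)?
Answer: 8*sqrt(223049917)/159 ≈ 751.44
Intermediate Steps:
h = -1/477 (h = 1/(-405 - 72) = 1/(-477) = -1/477 ≈ -0.0020964)
o(Z, u) = -1/477 + 324*u (o(Z, u) = 324*u - 1/477 = -1/477 + 324*u)
sqrt((o(472, 260) - 1*(-46868)) + 433553) = sqrt(((-1/477 + 324*260) - 1*(-46868)) + 433553) = sqrt(((-1/477 + 84240) + 46868) + 433553) = sqrt((40182479/477 + 46868) + 433553) = sqrt(62538515/477 + 433553) = sqrt(269343296/477) = 8*sqrt(223049917)/159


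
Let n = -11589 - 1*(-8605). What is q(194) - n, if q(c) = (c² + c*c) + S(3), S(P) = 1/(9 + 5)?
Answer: 1095585/14 ≈ 78256.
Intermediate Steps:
S(P) = 1/14
q(c) = 1/14 + 2*c² (q(c) = (c² + c*c) + 1/14 = (c² + c²) + 1/14 = 2*c² + 1/14 = 1/14 + 2*c²)
n = -2984 (n = -11589 + 8605 = -2984)
q(194) - n = (1/14 + 2*194²) - 1*(-2984) = (1/14 + 2*37636) + 2984 = (1/14 + 75272) + 2984 = 1053809/14 + 2984 = 1095585/14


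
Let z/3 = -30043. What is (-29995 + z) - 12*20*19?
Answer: -124684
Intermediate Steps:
z = -90129 (z = 3*(-30043) = -90129)
(-29995 + z) - 12*20*19 = (-29995 - 90129) - 12*20*19 = -120124 - 240*19 = -120124 - 4560 = -124684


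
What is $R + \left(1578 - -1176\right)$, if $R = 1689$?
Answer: $4443$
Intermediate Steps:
$R + \left(1578 - -1176\right) = 1689 + \left(1578 - -1176\right) = 1689 + \left(1578 + 1176\right) = 1689 + 2754 = 4443$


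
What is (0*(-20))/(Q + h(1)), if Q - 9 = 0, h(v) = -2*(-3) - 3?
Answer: 0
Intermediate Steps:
h(v) = 3 (h(v) = 6 - 3 = 3)
Q = 9 (Q = 9 + 0 = 9)
(0*(-20))/(Q + h(1)) = (0*(-20))/(9 + 3) = 0/12 = 0*(1/12) = 0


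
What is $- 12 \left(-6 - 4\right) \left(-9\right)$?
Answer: $-1080$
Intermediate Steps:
$- 12 \left(-6 - 4\right) \left(-9\right) = - 12 \left(\left(-10\right) \left(-9\right)\right) = \left(-12\right) 90 = -1080$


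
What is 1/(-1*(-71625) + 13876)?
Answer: 1/85501 ≈ 1.1696e-5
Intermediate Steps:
1/(-1*(-71625) + 13876) = 1/(71625 + 13876) = 1/85501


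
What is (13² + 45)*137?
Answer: 29318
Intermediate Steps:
(13² + 45)*137 = (169 + 45)*137 = 214*137 = 29318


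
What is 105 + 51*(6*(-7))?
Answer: -2037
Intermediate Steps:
105 + 51*(6*(-7)) = 105 + 51*(-42) = 105 - 2142 = -2037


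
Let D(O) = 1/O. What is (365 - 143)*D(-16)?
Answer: -111/8 ≈ -13.875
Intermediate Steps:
(365 - 143)*D(-16) = (365 - 143)/(-16) = 222*(-1/16) = -111/8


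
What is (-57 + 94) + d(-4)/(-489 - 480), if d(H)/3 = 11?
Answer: 11940/323 ≈ 36.966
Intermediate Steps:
d(H) = 33 (d(H) = 3*11 = 33)
(-57 + 94) + d(-4)/(-489 - 480) = (-57 + 94) + 33/(-489 - 480) = 37 + 33/(-969) = 37 - 1/969*33 = 37 - 11/323 = 11940/323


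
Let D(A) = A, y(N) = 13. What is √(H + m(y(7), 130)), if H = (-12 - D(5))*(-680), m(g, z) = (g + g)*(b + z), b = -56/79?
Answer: 2*√23281379/79 ≈ 122.15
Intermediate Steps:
b = -56/79 (b = -56*1/79 = -56/79 ≈ -0.70886)
m(g, z) = 2*g*(-56/79 + z) (m(g, z) = (g + g)*(-56/79 + z) = (2*g)*(-56/79 + z) = 2*g*(-56/79 + z))
H = 11560 (H = (-12 - 1*5)*(-680) = (-12 - 5)*(-680) = -17*(-680) = 11560)
√(H + m(y(7), 130)) = √(11560 + (2/79)*13*(-56 + 79*130)) = √(11560 + (2/79)*13*(-56 + 10270)) = √(11560 + (2/79)*13*10214) = √(11560 + 265564/79) = √(1178804/79) = 2*√23281379/79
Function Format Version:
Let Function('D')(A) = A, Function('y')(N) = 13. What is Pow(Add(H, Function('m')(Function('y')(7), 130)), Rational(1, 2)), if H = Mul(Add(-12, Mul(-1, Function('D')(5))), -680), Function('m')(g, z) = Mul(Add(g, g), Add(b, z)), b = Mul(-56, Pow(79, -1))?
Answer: Mul(Rational(2, 79), Pow(23281379, Rational(1, 2))) ≈ 122.15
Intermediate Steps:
b = Rational(-56, 79) (b = Mul(-56, Rational(1, 79)) = Rational(-56, 79) ≈ -0.70886)
Function('m')(g, z) = Mul(2, g, Add(Rational(-56, 79), z)) (Function('m')(g, z) = Mul(Add(g, g), Add(Rational(-56, 79), z)) = Mul(Mul(2, g), Add(Rational(-56, 79), z)) = Mul(2, g, Add(Rational(-56, 79), z)))
H = 11560 (H = Mul(Add(-12, Mul(-1, 5)), -680) = Mul(Add(-12, -5), -680) = Mul(-17, -680) = 11560)
Pow(Add(H, Function('m')(Function('y')(7), 130)), Rational(1, 2)) = Pow(Add(11560, Mul(Rational(2, 79), 13, Add(-56, Mul(79, 130)))), Rational(1, 2)) = Pow(Add(11560, Mul(Rational(2, 79), 13, Add(-56, 10270))), Rational(1, 2)) = Pow(Add(11560, Mul(Rational(2, 79), 13, 10214)), Rational(1, 2)) = Pow(Add(11560, Rational(265564, 79)), Rational(1, 2)) = Pow(Rational(1178804, 79), Rational(1, 2)) = Mul(Rational(2, 79), Pow(23281379, Rational(1, 2)))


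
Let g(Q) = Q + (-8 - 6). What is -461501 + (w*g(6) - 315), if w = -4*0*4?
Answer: -461816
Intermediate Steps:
w = 0 (w = 0*4 = 0)
g(Q) = -14 + Q (g(Q) = Q - 14 = -14 + Q)
-461501 + (w*g(6) - 315) = -461501 + (0*(-14 + 6) - 315) = -461501 + (0*(-8) - 315) = -461501 + (0 - 315) = -461501 - 315 = -461816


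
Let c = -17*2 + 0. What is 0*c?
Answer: 0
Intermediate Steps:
c = -34 (c = -34 + 0 = -34)
0*c = 0*(-34) = 0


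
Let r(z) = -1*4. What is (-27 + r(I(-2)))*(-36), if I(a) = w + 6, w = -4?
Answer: 1116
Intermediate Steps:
I(a) = 2 (I(a) = -4 + 6 = 2)
r(z) = -4
(-27 + r(I(-2)))*(-36) = (-27 - 4)*(-36) = -31*(-36) = 1116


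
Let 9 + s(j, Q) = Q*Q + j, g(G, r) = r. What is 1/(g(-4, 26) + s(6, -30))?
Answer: 1/923 ≈ 0.0010834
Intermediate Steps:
s(j, Q) = -9 + j + Q² (s(j, Q) = -9 + (Q*Q + j) = -9 + (Q² + j) = -9 + (j + Q²) = -9 + j + Q²)
1/(g(-4, 26) + s(6, -30)) = 1/(26 + (-9 + 6 + (-30)²)) = 1/(26 + (-9 + 6 + 900)) = 1/(26 + 897) = 1/923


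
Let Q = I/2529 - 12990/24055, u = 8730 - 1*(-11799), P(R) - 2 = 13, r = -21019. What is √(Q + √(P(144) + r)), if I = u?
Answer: √(13848572676023 + 3655218551762*I*√5251)/1351891 ≈ 8.7379 + 8.293*I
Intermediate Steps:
P(R) = 15 (P(R) = 2 + 13 = 15)
u = 20529 (u = 8730 + 11799 = 20529)
I = 20529
Q = 10243853/1351891 (Q = 20529/2529 - 12990/24055 = 20529*(1/2529) - 12990*1/24055 = 2281/281 - 2598/4811 = 10243853/1351891 ≈ 7.5774)
√(Q + √(P(144) + r)) = √(10243853/1351891 + √(15 - 21019)) = √(10243853/1351891 + √(-21004)) = √(10243853/1351891 + 2*I*√5251)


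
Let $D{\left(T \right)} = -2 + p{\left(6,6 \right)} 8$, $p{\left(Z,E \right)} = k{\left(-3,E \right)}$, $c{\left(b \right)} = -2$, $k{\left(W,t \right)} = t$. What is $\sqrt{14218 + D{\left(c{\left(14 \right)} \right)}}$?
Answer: $2 \sqrt{3566} \approx 119.43$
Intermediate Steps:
$p{\left(Z,E \right)} = E$
$D{\left(T \right)} = 46$ ($D{\left(T \right)} = -2 + 6 \cdot 8 = -2 + 48 = 46$)
$\sqrt{14218 + D{\left(c{\left(14 \right)} \right)}} = \sqrt{14218 + 46} = \sqrt{14264} = 2 \sqrt{3566}$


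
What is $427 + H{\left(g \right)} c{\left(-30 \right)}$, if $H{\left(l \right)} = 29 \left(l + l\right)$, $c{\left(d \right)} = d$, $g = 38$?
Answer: $-65693$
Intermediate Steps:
$H{\left(l \right)} = 58 l$ ($H{\left(l \right)} = 29 \cdot 2 l = 58 l$)
$427 + H{\left(g \right)} c{\left(-30 \right)} = 427 + 58 \cdot 38 \left(-30\right) = 427 + 2204 \left(-30\right) = 427 - 66120 = -65693$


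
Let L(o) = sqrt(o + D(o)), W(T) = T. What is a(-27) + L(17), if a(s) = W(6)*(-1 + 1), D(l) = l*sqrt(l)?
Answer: sqrt(17 + 17*sqrt(17)) ≈ 9.3324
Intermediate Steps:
D(l) = l**(3/2)
L(o) = sqrt(o + o**(3/2))
a(s) = 0 (a(s) = 6*(-1 + 1) = 6*0 = 0)
a(-27) + L(17) = 0 + sqrt(17 + 17**(3/2)) = 0 + sqrt(17 + 17*sqrt(17)) = sqrt(17 + 17*sqrt(17))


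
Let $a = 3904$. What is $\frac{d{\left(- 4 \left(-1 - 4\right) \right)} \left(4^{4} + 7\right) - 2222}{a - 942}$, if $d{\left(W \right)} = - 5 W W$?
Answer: $- \frac{264111}{1481} \approx -178.33$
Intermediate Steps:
$d{\left(W \right)} = - 5 W^{2}$
$\frac{d{\left(- 4 \left(-1 - 4\right) \right)} \left(4^{4} + 7\right) - 2222}{a - 942} = \frac{- 5 \left(- 4 \left(-1 - 4\right)\right)^{2} \left(4^{4} + 7\right) - 2222}{3904 - 942} = \frac{- 5 \left(\left(-4\right) \left(-5\right)\right)^{2} \left(256 + 7\right) - 2222}{2962} = \left(- 5 \cdot 20^{2} \cdot 263 - 2222\right) \frac{1}{2962} = \left(\left(-5\right) 400 \cdot 263 - 2222\right) \frac{1}{2962} = \left(\left(-2000\right) 263 - 2222\right) \frac{1}{2962} = \left(-526000 - 2222\right) \frac{1}{2962} = \left(-528222\right) \frac{1}{2962} = - \frac{264111}{1481}$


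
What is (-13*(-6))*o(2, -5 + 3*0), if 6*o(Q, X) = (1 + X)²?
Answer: 208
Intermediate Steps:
o(Q, X) = (1 + X)²/6
(-13*(-6))*o(2, -5 + 3*0) = (-13*(-6))*((1 + (-5 + 3*0))²/6) = 78*((1 + (-5 + 0))²/6) = 78*((1 - 5)²/6) = 78*((⅙)*(-4)²) = 78*((⅙)*16) = 78*(8/3) = 208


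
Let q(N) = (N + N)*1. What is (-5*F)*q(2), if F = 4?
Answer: -80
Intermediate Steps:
q(N) = 2*N (q(N) = (2*N)*1 = 2*N)
(-5*F)*q(2) = (-5*4)*(2*2) = -20*4 = -80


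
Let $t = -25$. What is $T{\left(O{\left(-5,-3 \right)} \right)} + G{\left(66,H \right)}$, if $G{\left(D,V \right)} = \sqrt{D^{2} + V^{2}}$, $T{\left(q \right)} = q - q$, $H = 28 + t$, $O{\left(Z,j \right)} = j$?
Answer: $3 \sqrt{485} \approx 66.068$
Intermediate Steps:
$H = 3$ ($H = 28 - 25 = 3$)
$T{\left(q \right)} = 0$
$T{\left(O{\left(-5,-3 \right)} \right)} + G{\left(66,H \right)} = 0 + \sqrt{66^{2} + 3^{2}} = 0 + \sqrt{4356 + 9} = 0 + \sqrt{4365} = 0 + 3 \sqrt{485} = 3 \sqrt{485}$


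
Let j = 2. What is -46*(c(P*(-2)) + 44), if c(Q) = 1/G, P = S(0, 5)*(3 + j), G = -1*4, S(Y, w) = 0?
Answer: -4025/2 ≈ -2012.5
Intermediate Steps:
G = -4
P = 0 (P = 0*(3 + 2) = 0*5 = 0)
c(Q) = -1/4 (c(Q) = 1/(-4) = -1/4)
-46*(c(P*(-2)) + 44) = -46*(-1/4 + 44) = -46*175/4 = -4025/2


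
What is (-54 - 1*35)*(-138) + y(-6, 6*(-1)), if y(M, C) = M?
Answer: 12276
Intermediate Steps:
(-54 - 1*35)*(-138) + y(-6, 6*(-1)) = (-54 - 1*35)*(-138) - 6 = (-54 - 35)*(-138) - 6 = -89*(-138) - 6 = 12282 - 6 = 12276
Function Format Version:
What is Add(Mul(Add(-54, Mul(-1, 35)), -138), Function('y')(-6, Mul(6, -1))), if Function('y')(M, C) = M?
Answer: 12276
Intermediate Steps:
Add(Mul(Add(-54, Mul(-1, 35)), -138), Function('y')(-6, Mul(6, -1))) = Add(Mul(Add(-54, Mul(-1, 35)), -138), -6) = Add(Mul(Add(-54, -35), -138), -6) = Add(Mul(-89, -138), -6) = Add(12282, -6) = 12276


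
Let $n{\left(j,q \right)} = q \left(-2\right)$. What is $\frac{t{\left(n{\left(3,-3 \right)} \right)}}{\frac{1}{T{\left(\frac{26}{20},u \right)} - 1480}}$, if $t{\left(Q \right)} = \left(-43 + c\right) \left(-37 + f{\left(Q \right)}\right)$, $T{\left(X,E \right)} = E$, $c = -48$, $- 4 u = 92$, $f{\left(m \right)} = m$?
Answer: $-4239963$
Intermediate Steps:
$u = -23$ ($u = \left(- \frac{1}{4}\right) 92 = -23$)
$n{\left(j,q \right)} = - 2 q$
$t{\left(Q \right)} = 3367 - 91 Q$ ($t{\left(Q \right)} = \left(-43 - 48\right) \left(-37 + Q\right) = - 91 \left(-37 + Q\right) = 3367 - 91 Q$)
$\frac{t{\left(n{\left(3,-3 \right)} \right)}}{\frac{1}{T{\left(\frac{26}{20},u \right)} - 1480}} = \frac{3367 - 91 \left(\left(-2\right) \left(-3\right)\right)}{\frac{1}{-23 - 1480}} = \frac{3367 - 546}{\frac{1}{-1503}} = \frac{3367 - 546}{- \frac{1}{1503}} = 2821 \left(-1503\right) = -4239963$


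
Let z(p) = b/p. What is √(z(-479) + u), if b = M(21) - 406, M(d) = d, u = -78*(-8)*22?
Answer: √3149950463/479 ≈ 117.17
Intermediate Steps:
u = 13728 (u = 624*22 = 13728)
b = -385 (b = 21 - 406 = -385)
z(p) = -385/p
√(z(-479) + u) = √(-385/(-479) + 13728) = √(-385*(-1/479) + 13728) = √(385/479 + 13728) = √(6576097/479) = √3149950463/479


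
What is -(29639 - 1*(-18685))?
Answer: -48324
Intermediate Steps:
-(29639 - 1*(-18685)) = -(29639 + 18685) = -1*48324 = -48324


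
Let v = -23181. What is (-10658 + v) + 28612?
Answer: -5227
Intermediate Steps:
(-10658 + v) + 28612 = (-10658 - 23181) + 28612 = -33839 + 28612 = -5227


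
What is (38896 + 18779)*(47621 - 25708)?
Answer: 1263832275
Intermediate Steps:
(38896 + 18779)*(47621 - 25708) = 57675*21913 = 1263832275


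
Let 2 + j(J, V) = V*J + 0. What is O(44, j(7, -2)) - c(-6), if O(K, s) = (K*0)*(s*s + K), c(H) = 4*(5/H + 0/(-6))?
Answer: 10/3 ≈ 3.3333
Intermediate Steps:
j(J, V) = -2 + J*V (j(J, V) = -2 + (V*J + 0) = -2 + (J*V + 0) = -2 + J*V)
c(H) = 20/H (c(H) = 4*(5/H + 0*(-⅙)) = 4*(5/H + 0) = 4*(5/H) = 20/H)
O(K, s) = 0 (O(K, s) = 0*(s² + K) = 0*(K + s²) = 0)
O(44, j(7, -2)) - c(-6) = 0 - 20/(-6) = 0 - 20*(-1)/6 = 0 - 1*(-10/3) = 0 + 10/3 = 10/3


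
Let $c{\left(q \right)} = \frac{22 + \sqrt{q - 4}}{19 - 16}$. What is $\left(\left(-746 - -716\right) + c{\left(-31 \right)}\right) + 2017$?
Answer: $\frac{5983}{3} + \frac{i \sqrt{35}}{3} \approx 1994.3 + 1.972 i$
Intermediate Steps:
$c{\left(q \right)} = \frac{22}{3} + \frac{\sqrt{-4 + q}}{3}$ ($c{\left(q \right)} = \frac{22 + \sqrt{-4 + q}}{3} = \left(22 + \sqrt{-4 + q}\right) \frac{1}{3} = \frac{22}{3} + \frac{\sqrt{-4 + q}}{3}$)
$\left(\left(-746 - -716\right) + c{\left(-31 \right)}\right) + 2017 = \left(\left(-746 - -716\right) + \left(\frac{22}{3} + \frac{\sqrt{-4 - 31}}{3}\right)\right) + 2017 = \left(\left(-746 + 716\right) + \left(\frac{22}{3} + \frac{\sqrt{-35}}{3}\right)\right) + 2017 = \left(-30 + \left(\frac{22}{3} + \frac{i \sqrt{35}}{3}\right)\right) + 2017 = \left(- \frac{68}{3} + \frac{i \sqrt{35}}{3}\right) + 2017 = \frac{5983}{3} + \frac{i \sqrt{35}}{3}$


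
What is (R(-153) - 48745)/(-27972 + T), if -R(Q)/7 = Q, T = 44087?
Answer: -4334/1465 ≈ -2.9584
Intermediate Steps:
R(Q) = -7*Q
(R(-153) - 48745)/(-27972 + T) = (-7*(-153) - 48745)/(-27972 + 44087) = (1071 - 48745)/16115 = -47674*1/16115 = -4334/1465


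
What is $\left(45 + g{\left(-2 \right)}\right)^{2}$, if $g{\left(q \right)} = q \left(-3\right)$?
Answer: $2601$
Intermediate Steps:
$g{\left(q \right)} = - 3 q$
$\left(45 + g{\left(-2 \right)}\right)^{2} = \left(45 - -6\right)^{2} = \left(45 + 6\right)^{2} = 51^{2} = 2601$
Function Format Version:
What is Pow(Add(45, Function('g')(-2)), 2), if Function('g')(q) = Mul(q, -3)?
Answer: 2601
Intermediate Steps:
Function('g')(q) = Mul(-3, q)
Pow(Add(45, Function('g')(-2)), 2) = Pow(Add(45, Mul(-3, -2)), 2) = Pow(Add(45, 6), 2) = Pow(51, 2) = 2601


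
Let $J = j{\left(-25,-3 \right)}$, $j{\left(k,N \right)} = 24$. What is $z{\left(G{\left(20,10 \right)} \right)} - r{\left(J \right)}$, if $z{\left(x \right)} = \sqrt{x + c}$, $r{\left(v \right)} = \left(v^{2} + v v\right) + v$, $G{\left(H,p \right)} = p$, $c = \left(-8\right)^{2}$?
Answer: $-1176 + \sqrt{74} \approx -1167.4$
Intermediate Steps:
$J = 24$
$c = 64$
$r{\left(v \right)} = v + 2 v^{2}$ ($r{\left(v \right)} = \left(v^{2} + v^{2}\right) + v = 2 v^{2} + v = v + 2 v^{2}$)
$z{\left(x \right)} = \sqrt{64 + x}$ ($z{\left(x \right)} = \sqrt{x + 64} = \sqrt{64 + x}$)
$z{\left(G{\left(20,10 \right)} \right)} - r{\left(J \right)} = \sqrt{64 + 10} - 24 \left(1 + 2 \cdot 24\right) = \sqrt{74} - 24 \left(1 + 48\right) = \sqrt{74} - 24 \cdot 49 = \sqrt{74} - 1176 = -1176 + \sqrt{74}$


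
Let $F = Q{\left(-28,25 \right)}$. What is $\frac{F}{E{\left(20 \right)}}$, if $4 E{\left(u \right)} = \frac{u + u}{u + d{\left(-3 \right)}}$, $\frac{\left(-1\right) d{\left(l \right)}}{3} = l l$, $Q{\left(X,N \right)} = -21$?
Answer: $\frac{147}{10} \approx 14.7$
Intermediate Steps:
$F = -21$
$d{\left(l \right)} = - 3 l^{2}$ ($d{\left(l \right)} = - 3 l l = - 3 l^{2}$)
$E{\left(u \right)} = \frac{u}{2 \left(-27 + u\right)}$ ($E{\left(u \right)} = \frac{\left(u + u\right) \frac{1}{u - 3 \left(-3\right)^{2}}}{4} = \frac{2 u \frac{1}{u - 27}}{4} = \frac{2 u \frac{1}{-27 + u}}{4} = \frac{u}{2 \left(-27 + u\right)}$)
$\frac{F}{E{\left(20 \right)}} = - \frac{21}{\frac{1}{2} \cdot 20 \frac{1}{-27 + 20}} = - \frac{21}{\frac{1}{2} \cdot 20 \frac{1}{-7}} = - \frac{21}{\frac{1}{2} \cdot 20 \left(- \frac{1}{7}\right)} = - \frac{21}{- \frac{10}{7}} = \left(-21\right) \left(- \frac{7}{10}\right) = \frac{147}{10}$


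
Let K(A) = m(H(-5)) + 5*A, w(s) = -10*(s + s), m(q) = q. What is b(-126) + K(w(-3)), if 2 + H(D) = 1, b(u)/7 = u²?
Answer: 111431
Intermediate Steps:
b(u) = 7*u²
H(D) = -1 (H(D) = -2 + 1 = -1)
w(s) = -20*s
K(A) = -1 + 5*A
b(-126) + K(w(-3)) = 7*(-126)² + (-1 + 5*(-20*(-3))) = 7*15876 + (-1 + 5*60) = 111132 + (-1 + 300) = 111132 + 299 = 111431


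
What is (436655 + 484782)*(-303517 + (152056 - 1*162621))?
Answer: -289406775834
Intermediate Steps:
(436655 + 484782)*(-303517 + (152056 - 1*162621)) = 921437*(-303517 + (152056 - 162621)) = 921437*(-303517 - 10565) = 921437*(-314082) = -289406775834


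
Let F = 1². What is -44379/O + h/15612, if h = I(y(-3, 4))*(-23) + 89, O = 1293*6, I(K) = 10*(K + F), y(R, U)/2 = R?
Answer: -12652459/2242924 ≈ -5.6411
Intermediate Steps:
y(R, U) = 2*R
F = 1
I(K) = 10 + 10*K (I(K) = 10*(K + 1) = 10*(1 + K) = 10 + 10*K)
O = 7758
h = 1239 (h = (10 + 10*(2*(-3)))*(-23) + 89 = (10 + 10*(-6))*(-23) + 89 = (10 - 60)*(-23) + 89 = -50*(-23) + 89 = 1150 + 89 = 1239)
-44379/O + h/15612 = -44379/7758 + 1239/15612 = -44379*1/7758 + 1239*(1/15612) = -4931/862 + 413/5204 = -12652459/2242924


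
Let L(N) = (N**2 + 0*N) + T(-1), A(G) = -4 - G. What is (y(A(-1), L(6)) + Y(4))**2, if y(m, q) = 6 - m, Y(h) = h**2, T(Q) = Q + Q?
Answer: 625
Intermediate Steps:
T(Q) = 2*Q
L(N) = -2 + N**2 (L(N) = (N**2 + 0*N) + 2*(-1) = (N**2 + 0) - 2 = N**2 - 2 = -2 + N**2)
(y(A(-1), L(6)) + Y(4))**2 = ((6 - (-4 - 1*(-1))) + 4**2)**2 = ((6 - (-4 + 1)) + 16)**2 = ((6 - 1*(-3)) + 16)**2 = ((6 + 3) + 16)**2 = (9 + 16)**2 = 25**2 = 625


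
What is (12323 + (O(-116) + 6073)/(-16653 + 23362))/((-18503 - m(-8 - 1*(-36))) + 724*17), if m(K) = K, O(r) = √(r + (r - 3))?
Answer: -82681080/41750107 - I*√235/41750107 ≈ -1.9804 - 3.6718e-7*I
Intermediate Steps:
O(r) = √(-3 + 2*r) (O(r) = √(r + (-3 + r)) = √(-3 + 2*r))
(12323 + (O(-116) + 6073)/(-16653 + 23362))/((-18503 - m(-8 - 1*(-36))) + 724*17) = (12323 + (√(-3 + 2*(-116)) + 6073)/(-16653 + 23362))/((-18503 - (-8 - 1*(-36))) + 724*17) = (12323 + (√(-3 - 232) + 6073)/6709)/((-18503 - (-8 + 36)) + 12308) = (12323 + (√(-235) + 6073)*(1/6709))/((-18503 - 1*28) + 12308) = (12323 + (I*√235 + 6073)*(1/6709))/((-18503 - 28) + 12308) = (12323 + (6073 + I*√235)*(1/6709))/(-18531 + 12308) = (12323 + (6073/6709 + I*√235/6709))/(-6223) = (82681080/6709 + I*√235/6709)*(-1/6223) = -82681080/41750107 - I*√235/41750107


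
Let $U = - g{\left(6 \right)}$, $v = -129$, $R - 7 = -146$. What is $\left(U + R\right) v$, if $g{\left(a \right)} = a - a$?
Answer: $17931$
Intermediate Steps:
$R = -139$ ($R = 7 - 146 = -139$)
$g{\left(a \right)} = 0$
$U = 0$ ($U = \left(-1\right) 0 = 0$)
$\left(U + R\right) v = \left(0 - 139\right) \left(-129\right) = \left(-139\right) \left(-129\right) = 17931$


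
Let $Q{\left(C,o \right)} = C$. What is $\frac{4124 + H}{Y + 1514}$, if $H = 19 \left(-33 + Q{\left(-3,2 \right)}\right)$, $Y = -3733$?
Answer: $- \frac{3440}{2219} \approx -1.5502$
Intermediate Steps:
$H = -684$ ($H = 19 \left(-33 - 3\right) = 19 \left(-36\right) = -684$)
$\frac{4124 + H}{Y + 1514} = \frac{4124 - 684}{-3733 + 1514} = \frac{3440}{-2219} = 3440 \left(- \frac{1}{2219}\right) = - \frac{3440}{2219}$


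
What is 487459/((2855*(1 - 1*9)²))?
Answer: 487459/182720 ≈ 2.6678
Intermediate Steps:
487459/((2855*(1 - 1*9)²)) = 487459/((2855*(1 - 9)²)) = 487459/((2855*(-8)²)) = 487459/((2855*64)) = 487459/182720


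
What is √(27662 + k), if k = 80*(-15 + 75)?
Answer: √32462 ≈ 180.17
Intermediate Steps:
k = 4800 (k = 80*60 = 4800)
√(27662 + k) = √(27662 + 4800) = √32462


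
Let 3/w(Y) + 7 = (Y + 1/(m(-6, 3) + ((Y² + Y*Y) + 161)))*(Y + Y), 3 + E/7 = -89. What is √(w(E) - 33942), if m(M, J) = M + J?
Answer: I*√446477886228463016794329463/114691507777 ≈ 184.23*I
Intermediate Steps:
m(M, J) = J + M
E = -644 (E = -21 + 7*(-89) = -21 - 623 = -644)
w(Y) = 3/(-7 + 2*Y*(Y + 1/(158 + 2*Y²))) (w(Y) = 3/(-7 + (Y + 1/((3 - 6) + ((Y² + Y*Y) + 161)))*(Y + Y)) = 3/(-7 + (Y + 1/(-3 + ((Y² + Y²) + 161)))*(2*Y)) = 3/(-7 + (Y + 1/(-3 + (2*Y² + 161)))*(2*Y)) = 3/(-7 + (Y + 1/(-3 + (161 + 2*Y²)))*(2*Y)) = 3/(-7 + (Y + 1/(158 + 2*Y²))*(2*Y)) = 3/(-7 + 2*Y*(Y + 1/(158 + 2*Y²))))
√(w(E) - 33942) = √(3*(79 + (-644)²)/(-553 - 644 + 2*(-644)⁴ + 151*(-644)²) - 33942) = √(3*(79 + 414736)/(-553 - 644 + 2*172005949696 + 151*414736) - 33942) = √(3*414815/(-553 - 644 + 344011899392 + 62625136) - 33942) = √(3*414815/344074523331 - 33942) = √(3*(1/344074523331)*414815 - 33942) = √(414815/114691507777 - 33942) = √(-3892859156552119/114691507777) = I*√446477886228463016794329463/114691507777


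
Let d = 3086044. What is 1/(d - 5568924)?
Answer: -1/2482880 ≈ -4.0276e-7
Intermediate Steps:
1/(d - 5568924) = 1/(3086044 - 5568924) = 1/(-2482880) = -1/2482880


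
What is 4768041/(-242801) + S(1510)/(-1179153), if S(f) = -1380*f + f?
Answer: -5116667754983/286299527553 ≈ -17.872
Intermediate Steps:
S(f) = -1379*f
4768041/(-242801) + S(1510)/(-1179153) = 4768041/(-242801) - 1379*1510/(-1179153) = 4768041*(-1/242801) - 2082290*(-1/1179153) = -4768041/242801 + 2082290/1179153 = -5116667754983/286299527553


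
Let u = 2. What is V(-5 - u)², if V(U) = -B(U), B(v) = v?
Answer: 49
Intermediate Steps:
V(U) = -U
V(-5 - u)² = (-(-5 - 1*2))² = (-(-5 - 2))² = (-1*(-7))² = 7² = 49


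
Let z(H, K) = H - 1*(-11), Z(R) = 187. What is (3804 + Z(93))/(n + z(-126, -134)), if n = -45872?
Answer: -3991/45987 ≈ -0.086785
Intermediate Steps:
z(H, K) = 11 + H (z(H, K) = H + 11 = 11 + H)
(3804 + Z(93))/(n + z(-126, -134)) = (3804 + 187)/(-45872 + (11 - 126)) = 3991/(-45872 - 115) = 3991/(-45987) = 3991*(-1/45987) = -3991/45987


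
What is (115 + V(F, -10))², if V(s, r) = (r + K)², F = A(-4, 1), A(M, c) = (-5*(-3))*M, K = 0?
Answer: 46225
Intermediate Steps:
A(M, c) = 15*M
F = -60 (F = 15*(-4) = -60)
V(s, r) = r² (V(s, r) = (r + 0)² = r²)
(115 + V(F, -10))² = (115 + (-10)²)² = (115 + 100)² = 215² = 46225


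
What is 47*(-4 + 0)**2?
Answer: 752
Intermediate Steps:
47*(-4 + 0)**2 = 47*(-4)**2 = 47*16 = 752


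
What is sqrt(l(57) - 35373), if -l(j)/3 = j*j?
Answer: 8*I*sqrt(705) ≈ 212.41*I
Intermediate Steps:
l(j) = -3*j**2 (l(j) = -3*j*j = -3*j**2)
sqrt(l(57) - 35373) = sqrt(-3*57**2 - 35373) = sqrt(-3*3249 - 35373) = sqrt(-9747 - 35373) = sqrt(-45120) = 8*I*sqrt(705)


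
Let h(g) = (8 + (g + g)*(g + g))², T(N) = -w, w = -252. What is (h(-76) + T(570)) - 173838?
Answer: 533990958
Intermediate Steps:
T(N) = 252 (T(N) = -1*(-252) = 252)
h(g) = (8 + 4*g²)² (h(g) = (8 + (2*g)*(2*g))² = (8 + 4*g²)²)
(h(-76) + T(570)) - 173838 = (16*(2 + (-76)²)² + 252) - 173838 = (16*(2 + 5776)² + 252) - 173838 = (16*5778² + 252) - 173838 = (16*33385284 + 252) - 173838 = (534164544 + 252) - 173838 = 534164796 - 173838 = 533990958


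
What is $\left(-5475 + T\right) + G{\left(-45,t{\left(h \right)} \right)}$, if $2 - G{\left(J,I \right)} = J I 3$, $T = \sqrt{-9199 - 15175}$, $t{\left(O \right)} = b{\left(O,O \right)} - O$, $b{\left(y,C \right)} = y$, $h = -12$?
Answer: $-5473 + i \sqrt{24374} \approx -5473.0 + 156.12 i$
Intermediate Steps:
$t{\left(O \right)} = 0$ ($t{\left(O \right)} = O - O = 0$)
$T = i \sqrt{24374}$ ($T = \sqrt{-24374} = i \sqrt{24374} \approx 156.12 i$)
$G{\left(J,I \right)} = 2 - 3 I J$ ($G{\left(J,I \right)} = 2 - J I 3 = 2 - I J 3 = 2 - 3 I J$)
$\left(-5475 + T\right) + G{\left(-45,t{\left(h \right)} \right)} = \left(-5475 + i \sqrt{24374}\right) + \left(2 - 0 \left(-45\right)\right) = \left(-5475 + i \sqrt{24374}\right) + \left(2 + 0\right) = \left(-5475 + i \sqrt{24374}\right) + 2 = -5473 + i \sqrt{24374}$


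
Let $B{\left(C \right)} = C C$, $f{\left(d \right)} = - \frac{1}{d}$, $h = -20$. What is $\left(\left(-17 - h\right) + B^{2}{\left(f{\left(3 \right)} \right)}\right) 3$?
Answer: $\frac{244}{27} \approx 9.037$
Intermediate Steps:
$B{\left(C \right)} = C^{2}$
$\left(\left(-17 - h\right) + B^{2}{\left(f{\left(3 \right)} \right)}\right) 3 = \left(\left(-17 - -20\right) + \left(\left(- \frac{1}{3}\right)^{2}\right)^{2}\right) 3 = \left(\left(-17 + 20\right) + \left(\left(\left(-1\right) \frac{1}{3}\right)^{2}\right)^{2}\right) 3 = \left(3 + \left(\left(- \frac{1}{3}\right)^{2}\right)^{2}\right) 3 = \left(3 + \left(\frac{1}{9}\right)^{2}\right) 3 = \left(3 + \frac{1}{81}\right) 3 = \frac{244}{81} \cdot 3 = \frac{244}{27}$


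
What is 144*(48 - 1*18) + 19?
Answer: 4339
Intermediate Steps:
144*(48 - 1*18) + 19 = 144*(48 - 18) + 19 = 144*30 + 19 = 4320 + 19 = 4339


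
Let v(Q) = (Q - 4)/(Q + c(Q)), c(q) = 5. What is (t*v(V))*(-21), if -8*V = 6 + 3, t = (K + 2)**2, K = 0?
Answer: 3444/31 ≈ 111.10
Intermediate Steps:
t = 4 (t = (0 + 2)**2 = 2**2 = 4)
V = -9/8 (V = -(6 + 3)/8 = -1/8*9 = -9/8 ≈ -1.1250)
v(Q) = (-4 + Q)/(5 + Q) (v(Q) = (Q - 4)/(Q + 5) = (-4 + Q)/(5 + Q))
(t*v(V))*(-21) = (4*((-4 - 9/8)/(5 - 9/8)))*(-21) = (4*(-41/8/(31/8)))*(-21) = (4*((8/31)*(-41/8)))*(-21) = (4*(-41/31))*(-21) = -164/31*(-21) = 3444/31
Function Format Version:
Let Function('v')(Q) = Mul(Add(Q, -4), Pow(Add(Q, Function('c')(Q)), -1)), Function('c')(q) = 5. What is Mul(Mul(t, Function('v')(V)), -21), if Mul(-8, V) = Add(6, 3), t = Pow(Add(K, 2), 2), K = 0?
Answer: Rational(3444, 31) ≈ 111.10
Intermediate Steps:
t = 4 (t = Pow(Add(0, 2), 2) = Pow(2, 2) = 4)
V = Rational(-9, 8) (V = Mul(Rational(-1, 8), Add(6, 3)) = Mul(Rational(-1, 8), 9) = Rational(-9, 8) ≈ -1.1250)
Function('v')(Q) = Mul(Pow(Add(5, Q), -1), Add(-4, Q)) (Function('v')(Q) = Mul(Add(Q, -4), Pow(Add(Q, 5), -1)) = Mul(Add(-4, Q), Pow(Add(5, Q), -1)) = Mul(Pow(Add(5, Q), -1), Add(-4, Q)))
Mul(Mul(t, Function('v')(V)), -21) = Mul(Mul(4, Mul(Pow(Add(5, Rational(-9, 8)), -1), Add(-4, Rational(-9, 8)))), -21) = Mul(Mul(4, Mul(Pow(Rational(31, 8), -1), Rational(-41, 8))), -21) = Mul(Mul(4, Mul(Rational(8, 31), Rational(-41, 8))), -21) = Mul(Mul(4, Rational(-41, 31)), -21) = Mul(Rational(-164, 31), -21) = Rational(3444, 31)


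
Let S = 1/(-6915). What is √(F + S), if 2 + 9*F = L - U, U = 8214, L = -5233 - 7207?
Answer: I*√109745851315/6915 ≈ 47.907*I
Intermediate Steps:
L = -12440
S = -1/6915 ≈ -0.00014461
F = -20656/9 (F = -2/9 + (-12440 - 1*8214)/9 = -2/9 + (-12440 - 8214)/9 = -2/9 + (⅑)*(-20654) = -2/9 - 20654/9 = -20656/9 ≈ -2295.1)
√(F + S) = √(-20656/9 - 1/6915) = √(-47612083/20745) = I*√109745851315/6915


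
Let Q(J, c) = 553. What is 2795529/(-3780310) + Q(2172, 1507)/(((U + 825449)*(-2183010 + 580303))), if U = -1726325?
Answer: -2018148673892981599/2729081908059536460 ≈ -0.73950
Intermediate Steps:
2795529/(-3780310) + Q(2172, 1507)/(((U + 825449)*(-2183010 + 580303))) = 2795529/(-3780310) + 553/(((-1726325 + 825449)*(-2183010 + 580303))) = 2795529*(-1/3780310) + 553/((-900876*(-1602707))) = -2795529/3780310 + 553/1443840271332 = -2018148673892981599/2729081908059536460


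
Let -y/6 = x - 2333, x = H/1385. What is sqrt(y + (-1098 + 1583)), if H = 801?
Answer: sqrt(27774996365)/1385 ≈ 120.33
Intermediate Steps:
x = 801/1385 ≈ 0.57834
y = 19382424/1385 (y = -6*(801/1385 - 2333) = -6*(-3230404/1385) = 19382424/1385 ≈ 13995.)
sqrt(y + (-1098 + 1583)) = sqrt(19382424/1385 + (-1098 + 1583)) = sqrt(19382424/1385 + 485) = sqrt(20054149/1385) = sqrt(27774996365)/1385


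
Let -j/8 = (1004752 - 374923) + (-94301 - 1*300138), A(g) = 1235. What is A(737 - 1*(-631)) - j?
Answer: 1884355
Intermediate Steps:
j = -1883120 (j = -8*((1004752 - 374923) + (-94301 - 1*300138)) = -8*(629829 + (-94301 - 300138)) = -8*(629829 - 394439) = -8*235390 = -1883120)
A(737 - 1*(-631)) - j = 1235 - 1*(-1883120) = 1235 + 1883120 = 1884355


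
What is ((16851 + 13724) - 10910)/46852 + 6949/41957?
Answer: 1150658953/1965769364 ≈ 0.58535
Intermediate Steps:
((16851 + 13724) - 10910)/46852 + 6949/41957 = (30575 - 10910)*(1/46852) + 6949*(1/41957) = 19665*(1/46852) + 6949/41957 = 19665/46852 + 6949/41957 = 1150658953/1965769364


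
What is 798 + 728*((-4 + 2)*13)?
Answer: -18130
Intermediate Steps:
798 + 728*((-4 + 2)*13) = 798 + 728*(-2*13) = 798 + 728*(-26) = 798 - 18928 = -18130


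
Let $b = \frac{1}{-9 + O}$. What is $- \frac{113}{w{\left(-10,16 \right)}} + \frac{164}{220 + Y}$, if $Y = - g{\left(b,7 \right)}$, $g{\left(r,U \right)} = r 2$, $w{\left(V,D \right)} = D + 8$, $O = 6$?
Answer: $- \frac{31499}{7944} \approx -3.9651$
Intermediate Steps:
$w{\left(V,D \right)} = 8 + D$
$b = - \frac{1}{3}$ ($b = \frac{1}{-9 + 6} = \frac{1}{-3} = - \frac{1}{3} \approx -0.33333$)
$g{\left(r,U \right)} = 2 r$
$Y = \frac{2}{3}$ ($Y = - \frac{2 \left(-1\right)}{3} = \left(-1\right) \left(- \frac{2}{3}\right) = \frac{2}{3} \approx 0.66667$)
$- \frac{113}{w{\left(-10,16 \right)}} + \frac{164}{220 + Y} = - \frac{113}{8 + 16} + \frac{164}{220 + \frac{2}{3}} = - \frac{113}{24} + \frac{164}{\frac{662}{3}} = \left(-113\right) \frac{1}{24} + 164 \cdot \frac{3}{662} = - \frac{113}{24} + \frac{246}{331} = - \frac{31499}{7944}$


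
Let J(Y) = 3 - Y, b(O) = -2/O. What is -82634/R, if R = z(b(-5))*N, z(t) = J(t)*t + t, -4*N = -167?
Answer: -2065850/1503 ≈ -1374.5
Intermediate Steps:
N = 167/4 (N = -¼*(-167) = 167/4 ≈ 41.750)
z(t) = t + t*(3 - t) (z(t) = (3 - t)*t + t = t*(3 - t) + t = t + t*(3 - t))
R = 1503/25 (R = ((-2/(-5))*(4 - (-2)/(-5)))*(167/4) = ((-2*(-⅕))*(4 - (-2)*(-1)/5))*(167/4) = (2*(4 - 1*⅖)/5)*(167/4) = (2*(4 - ⅖)/5)*(167/4) = ((⅖)*(18/5))*(167/4) = (36/25)*(167/4) = 1503/25 ≈ 60.120)
-82634/R = -82634/1503/25 = -82634*25/1503 = -2065850/1503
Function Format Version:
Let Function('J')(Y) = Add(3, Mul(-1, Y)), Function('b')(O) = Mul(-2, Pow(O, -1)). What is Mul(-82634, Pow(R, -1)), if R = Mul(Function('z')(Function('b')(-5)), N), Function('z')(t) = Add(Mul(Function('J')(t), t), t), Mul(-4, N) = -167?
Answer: Rational(-2065850, 1503) ≈ -1374.5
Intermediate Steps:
N = Rational(167, 4) (N = Mul(Rational(-1, 4), -167) = Rational(167, 4) ≈ 41.750)
Function('z')(t) = Add(t, Mul(t, Add(3, Mul(-1, t)))) (Function('z')(t) = Add(Mul(Add(3, Mul(-1, t)), t), t) = Add(Mul(t, Add(3, Mul(-1, t))), t) = Add(t, Mul(t, Add(3, Mul(-1, t)))))
R = Rational(1503, 25) (R = Mul(Mul(Mul(-2, Pow(-5, -1)), Add(4, Mul(-1, Mul(-2, Pow(-5, -1))))), Rational(167, 4)) = Mul(Mul(Mul(-2, Rational(-1, 5)), Add(4, Mul(-1, Mul(-2, Rational(-1, 5))))), Rational(167, 4)) = Mul(Mul(Rational(2, 5), Add(4, Mul(-1, Rational(2, 5)))), Rational(167, 4)) = Mul(Mul(Rational(2, 5), Add(4, Rational(-2, 5))), Rational(167, 4)) = Mul(Mul(Rational(2, 5), Rational(18, 5)), Rational(167, 4)) = Mul(Rational(36, 25), Rational(167, 4)) = Rational(1503, 25) ≈ 60.120)
Mul(-82634, Pow(R, -1)) = Mul(-82634, Pow(Rational(1503, 25), -1)) = Mul(-82634, Rational(25, 1503)) = Rational(-2065850, 1503)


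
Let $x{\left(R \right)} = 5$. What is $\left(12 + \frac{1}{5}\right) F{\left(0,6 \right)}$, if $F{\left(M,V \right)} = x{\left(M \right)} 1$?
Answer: $61$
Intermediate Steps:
$F{\left(M,V \right)} = 5$ ($F{\left(M,V \right)} = 5 \cdot 1 = 5$)
$\left(12 + \frac{1}{5}\right) F{\left(0,6 \right)} = \left(12 + \frac{1}{5}\right) 5 = \frac{61}{5} \cdot 5 = 61$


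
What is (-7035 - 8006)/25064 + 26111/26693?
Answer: 19458207/51464104 ≈ 0.37809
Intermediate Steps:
(-7035 - 8006)/25064 + 26111/26693 = -15041*1/25064 + 26111*(1/26693) = -1157/1928 + 26111/26693 = 19458207/51464104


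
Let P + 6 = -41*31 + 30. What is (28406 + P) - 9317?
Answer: 17842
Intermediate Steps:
P = -1247 (P = -6 + (-41*31 + 30) = -6 + (-1271 + 30) = -6 - 1241 = -1247)
(28406 + P) - 9317 = (28406 - 1247) - 9317 = 27159 - 9317 = 17842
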